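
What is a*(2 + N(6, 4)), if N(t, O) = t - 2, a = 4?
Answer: 24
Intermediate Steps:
N(t, O) = -2 + t
a*(2 + N(6, 4)) = 4*(2 + (-2 + 6)) = 4*(2 + 4) = 4*6 = 24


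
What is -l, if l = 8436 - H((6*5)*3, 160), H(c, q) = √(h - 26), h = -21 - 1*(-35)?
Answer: -8436 + 2*I*√3 ≈ -8436.0 + 3.4641*I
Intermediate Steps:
h = 14 (h = -21 + 35 = 14)
H(c, q) = 2*I*√3 (H(c, q) = √(14 - 26) = √(-12) = 2*I*√3)
l = 8436 - 2*I*√3 ≈ 8436.0 - 3.4641*I
-l = -(8436 - 2*I*√3) = -8436 + 2*I*√3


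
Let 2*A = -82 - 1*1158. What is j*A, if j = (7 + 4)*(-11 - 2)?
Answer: 88660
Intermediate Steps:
A = -620 (A = (-82 - 1*1158)/2 = (-82 - 1158)/2 = (½)*(-1240) = -620)
j = -143 (j = 11*(-13) = -143)
j*A = -143*(-620) = 88660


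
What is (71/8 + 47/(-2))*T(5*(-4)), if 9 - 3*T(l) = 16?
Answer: 273/8 ≈ 34.125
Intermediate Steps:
T(l) = -7/3 (T(l) = 3 - 1/3*16 = 3 - 16/3 = -7/3)
(71/8 + 47/(-2))*T(5*(-4)) = (71/8 + 47/(-2))*(-7/3) = (71*(1/8) + 47*(-1/2))*(-7/3) = (71/8 - 47/2)*(-7/3) = -117/8*(-7/3) = 273/8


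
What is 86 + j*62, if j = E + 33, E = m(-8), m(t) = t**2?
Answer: 6100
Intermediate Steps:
E = 64 (E = (-8)**2 = 64)
j = 97 (j = 64 + 33 = 97)
86 + j*62 = 86 + 97*62 = 86 + 6014 = 6100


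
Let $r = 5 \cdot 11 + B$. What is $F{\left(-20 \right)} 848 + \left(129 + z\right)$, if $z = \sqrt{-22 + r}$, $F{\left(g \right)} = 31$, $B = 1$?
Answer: $26417 + \sqrt{34} \approx 26423.0$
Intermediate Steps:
$r = 56$ ($r = 5 \cdot 11 + 1 = 55 + 1 = 56$)
$z = \sqrt{34}$ ($z = \sqrt{-22 + 56} = \sqrt{34} \approx 5.8309$)
$F{\left(-20 \right)} 848 + \left(129 + z\right) = 31 \cdot 848 + \left(129 + \sqrt{34}\right) = 26288 + \left(129 + \sqrt{34}\right) = 26417 + \sqrt{34}$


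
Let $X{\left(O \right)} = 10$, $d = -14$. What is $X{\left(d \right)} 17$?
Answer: $170$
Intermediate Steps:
$X{\left(d \right)} 17 = 10 \cdot 17 = 170$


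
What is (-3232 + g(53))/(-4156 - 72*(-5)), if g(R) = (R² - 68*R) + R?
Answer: 1987/1898 ≈ 1.0469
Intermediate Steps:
g(R) = R² - 67*R
(-3232 + g(53))/(-4156 - 72*(-5)) = (-3232 + 53*(-67 + 53))/(-4156 - 72*(-5)) = (-3232 + 53*(-14))/(-4156 - 8*(-45)) = (-3232 - 742)/(-4156 + 360) = -3974/(-3796) = -3974*(-1/3796) = 1987/1898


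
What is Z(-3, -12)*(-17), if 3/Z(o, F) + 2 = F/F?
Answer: 51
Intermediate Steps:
Z(o, F) = -3 (Z(o, F) = 3/(-2 + F/F) = 3/(-2 + 1) = 3/(-1) = 3*(-1) = -3)
Z(-3, -12)*(-17) = -3*(-17) = 51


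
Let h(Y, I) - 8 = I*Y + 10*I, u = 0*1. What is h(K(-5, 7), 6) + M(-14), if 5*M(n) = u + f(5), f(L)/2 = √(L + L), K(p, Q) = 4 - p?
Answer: 122 + 2*√10/5 ≈ 123.26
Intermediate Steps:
f(L) = 2*√2*√L (f(L) = 2*√(L + L) = 2*√(2*L) = 2*(√2*√L) = 2*√2*√L)
u = 0
h(Y, I) = 8 + 10*I + I*Y (h(Y, I) = 8 + (I*Y + 10*I) = 8 + (10*I + I*Y) = 8 + 10*I + I*Y)
M(n) = 2*√10/5 (M(n) = (0 + 2*√2*√5)/5 = (0 + 2*√10)/5 = (2*√10)/5 = 2*√10/5)
h(K(-5, 7), 6) + M(-14) = (8 + 10*6 + 6*(4 - 1*(-5))) + 2*√10/5 = (8 + 60 + 6*(4 + 5)) + 2*√10/5 = (8 + 60 + 6*9) + 2*√10/5 = (8 + 60 + 54) + 2*√10/5 = 122 + 2*√10/5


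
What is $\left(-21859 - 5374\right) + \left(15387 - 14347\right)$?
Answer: $-26193$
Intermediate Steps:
$\left(-21859 - 5374\right) + \left(15387 - 14347\right) = -27233 + 1040 = -26193$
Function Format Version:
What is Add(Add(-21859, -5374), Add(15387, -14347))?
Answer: -26193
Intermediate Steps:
Add(Add(-21859, -5374), Add(15387, -14347)) = Add(-27233, 1040) = -26193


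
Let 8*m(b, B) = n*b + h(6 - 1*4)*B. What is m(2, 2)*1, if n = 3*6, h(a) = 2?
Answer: 5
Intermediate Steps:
n = 18
m(b, B) = B/4 + 9*b/4 (m(b, B) = (18*b + 2*B)/8 = (2*B + 18*b)/8 = B/4 + 9*b/4)
m(2, 2)*1 = ((1/4)*2 + (9/4)*2)*1 = (1/2 + 9/2)*1 = 5*1 = 5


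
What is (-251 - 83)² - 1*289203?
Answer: -177647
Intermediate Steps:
(-251 - 83)² - 1*289203 = (-334)² - 289203 = 111556 - 289203 = -177647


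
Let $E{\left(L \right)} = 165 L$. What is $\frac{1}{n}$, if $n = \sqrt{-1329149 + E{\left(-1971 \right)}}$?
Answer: $- \frac{i \sqrt{413591}}{827182} \approx - 0.00077747 i$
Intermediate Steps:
$n = 2 i \sqrt{413591}$ ($n = \sqrt{-1329149 + 165 \left(-1971\right)} = \sqrt{-1329149 - 325215} = \sqrt{-1654364} = 2 i \sqrt{413591} \approx 1286.2 i$)
$\frac{1}{n} = \frac{1}{2 i \sqrt{413591}} = - \frac{i \sqrt{413591}}{827182}$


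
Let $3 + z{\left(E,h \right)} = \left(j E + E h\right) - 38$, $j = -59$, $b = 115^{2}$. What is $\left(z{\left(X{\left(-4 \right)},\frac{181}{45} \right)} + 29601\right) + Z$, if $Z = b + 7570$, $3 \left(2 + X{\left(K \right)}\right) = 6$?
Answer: $50355$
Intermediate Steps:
$b = 13225$
$X{\left(K \right)} = 0$ ($X{\left(K \right)} = -2 + \frac{1}{3} \cdot 6 = -2 + 2 = 0$)
$Z = 20795$ ($Z = 13225 + 7570 = 20795$)
$z{\left(E,h \right)} = -41 - 59 E + E h$ ($z{\left(E,h \right)} = -3 - \left(38 + 59 E - E h\right) = -41 - 59 E + E h$)
$\left(z{\left(X{\left(-4 \right)},\frac{181}{45} \right)} + 29601\right) + Z = \left(\left(-41 - 0 + 0 \cdot \frac{181}{45}\right) + 29601\right) + 20795 = \left(\left(-41 + 0 + 0 \cdot 181 \cdot \frac{1}{45}\right) + 29601\right) + 20795 = \left(\left(-41 + 0 + 0 \cdot \frac{181}{45}\right) + 29601\right) + 20795 = \left(\left(-41 + 0 + 0\right) + 29601\right) + 20795 = \left(-41 + 29601\right) + 20795 = 29560 + 20795 = 50355$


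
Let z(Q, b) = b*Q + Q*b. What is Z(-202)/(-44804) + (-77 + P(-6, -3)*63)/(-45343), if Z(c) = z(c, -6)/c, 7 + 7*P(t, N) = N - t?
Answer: 1401742/507886943 ≈ 0.0027599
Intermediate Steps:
z(Q, b) = 2*Q*b (z(Q, b) = Q*b + Q*b = 2*Q*b)
P(t, N) = -1 - t/7 + N/7 (P(t, N) = -1 + (N - t)/7 = -1 + (-t/7 + N/7) = -1 - t/7 + N/7)
Z(c) = -12 (Z(c) = (2*c*(-6))/c = (-12*c)/c = -12)
Z(-202)/(-44804) + (-77 + P(-6, -3)*63)/(-45343) = -12/(-44804) + (-77 + (-1 - ⅐*(-6) + (⅐)*(-3))*63)/(-45343) = -12*(-1/44804) + (-77 + (-1 + 6/7 - 3/7)*63)*(-1/45343) = 3/11201 + (-77 - 4/7*63)*(-1/45343) = 3/11201 + (-77 - 36)*(-1/45343) = 3/11201 - 113*(-1/45343) = 3/11201 + 113/45343 = 1401742/507886943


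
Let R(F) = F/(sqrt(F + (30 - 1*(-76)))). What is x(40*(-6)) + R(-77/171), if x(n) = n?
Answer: -240 - 77*sqrt(342931)/1028793 ≈ -240.04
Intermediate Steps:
R(F) = F/sqrt(106 + F) (R(F) = F/(sqrt(F + (30 + 76))) = F/(sqrt(F + 106)) = F/(sqrt(106 + F)) = F/sqrt(106 + F))
x(40*(-6)) + R(-77/171) = 40*(-6) + (-77/171)/sqrt(106 - 77/171) = -240 + (-77*1/171)/sqrt(106 - 77*1/171) = -240 - 77/(171*sqrt(106 - 77/171)) = -240 - 77*sqrt(342931)/1028793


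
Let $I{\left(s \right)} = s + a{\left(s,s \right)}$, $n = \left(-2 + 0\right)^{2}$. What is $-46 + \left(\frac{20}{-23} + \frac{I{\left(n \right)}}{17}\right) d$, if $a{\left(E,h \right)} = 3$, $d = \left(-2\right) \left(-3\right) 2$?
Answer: $- \frac{20134}{391} \approx -51.494$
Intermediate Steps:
$d = 12$ ($d = 6 \cdot 2 = 12$)
$n = 4$ ($n = \left(-2\right)^{2} = 4$)
$I{\left(s \right)} = 3 + s$ ($I{\left(s \right)} = s + 3 = 3 + s$)
$-46 + \left(\frac{20}{-23} + \frac{I{\left(n \right)}}{17}\right) d = -46 + \left(\frac{20}{-23} + \frac{3 + 4}{17}\right) 12 = -46 + \left(20 \left(- \frac{1}{23}\right) + 7 \cdot \frac{1}{17}\right) 12 = -46 + \left(- \frac{20}{23} + \frac{7}{17}\right) 12 = -46 - \frac{2148}{391} = - \frac{20134}{391}$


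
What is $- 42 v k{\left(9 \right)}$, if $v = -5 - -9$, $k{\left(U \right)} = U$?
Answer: $-1512$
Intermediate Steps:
$v = 4$ ($v = -5 + 9 = 4$)
$- 42 v k{\left(9 \right)} = \left(-42\right) 4 \cdot 9 = \left(-168\right) 9 = -1512$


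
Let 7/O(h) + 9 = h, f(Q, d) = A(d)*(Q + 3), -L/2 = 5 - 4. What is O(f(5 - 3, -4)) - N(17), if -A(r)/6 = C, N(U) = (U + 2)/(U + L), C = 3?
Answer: -662/495 ≈ -1.3374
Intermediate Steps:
L = -2 (L = -2*(5 - 4) = -2*1 = -2)
N(U) = (2 + U)/(-2 + U) (N(U) = (U + 2)/(U - 2) = (2 + U)/(-2 + U))
A(r) = -18 (A(r) = -6*3 = -18)
f(Q, d) = -54 - 18*Q (f(Q, d) = -18*(Q + 3) = -18*(3 + Q) = -54 - 18*Q)
O(h) = 7/(-9 + h)
O(f(5 - 3, -4)) - N(17) = 7/(-9 + (-54 - 18*(5 - 3))) - (2 + 17)/(-2 + 17) = 7/(-9 + (-54 - 18*2)) - 19/15 = 7/(-9 + (-54 - 36)) - 19/15 = 7/(-9 - 90) - 1*19/15 = 7/(-99) - 19/15 = 7*(-1/99) - 19/15 = -7/99 - 19/15 = -662/495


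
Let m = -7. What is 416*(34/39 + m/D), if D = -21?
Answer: 1504/3 ≈ 501.33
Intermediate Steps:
416*(34/39 + m/D) = 416*(34/39 - 7/(-21)) = 416*(34*(1/39) - 7*(-1/21)) = 416*(34/39 + ⅓) = 416*(47/39) = 1504/3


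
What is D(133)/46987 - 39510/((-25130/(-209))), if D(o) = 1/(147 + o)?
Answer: -1551997524961/4723133240 ≈ -328.59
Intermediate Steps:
D(133)/46987 - 39510/((-25130/(-209))) = 1/((147 + 133)*46987) - 39510/((-25130/(-209))) = (1/46987)/280 - 39510/((-25130*(-1/209))) = (1/280)*(1/46987) - 39510/25130/209 = 1/13156360 - 39510*209/25130 = 1/13156360 - 825759/2513 = -1551997524961/4723133240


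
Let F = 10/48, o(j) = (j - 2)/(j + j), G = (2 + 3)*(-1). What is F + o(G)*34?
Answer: 2881/120 ≈ 24.008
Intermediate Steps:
G = -5 (G = 5*(-1) = -5)
o(j) = (-2 + j)/(2*j) (o(j) = (-2 + j)/((2*j)) = (-2 + j)*(1/(2*j)) = (-2 + j)/(2*j))
F = 5/24 (F = 10*(1/48) = 5/24 ≈ 0.20833)
F + o(G)*34 = 5/24 + ((1/2)*(-2 - 5)/(-5))*34 = 5/24 + ((1/2)*(-1/5)*(-7))*34 = 5/24 + (7/10)*34 = 5/24 + 119/5 = 2881/120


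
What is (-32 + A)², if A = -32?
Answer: 4096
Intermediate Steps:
(-32 + A)² = (-32 - 32)² = (-64)² = 4096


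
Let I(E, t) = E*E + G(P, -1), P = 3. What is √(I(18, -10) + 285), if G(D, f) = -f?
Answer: √610 ≈ 24.698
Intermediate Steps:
I(E, t) = 1 + E² (I(E, t) = E*E - 1*(-1) = E² + 1 = 1 + E²)
√(I(18, -10) + 285) = √((1 + 18²) + 285) = √((1 + 324) + 285) = √(325 + 285) = √610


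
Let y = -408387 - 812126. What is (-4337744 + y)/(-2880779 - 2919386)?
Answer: 5558257/5800165 ≈ 0.95829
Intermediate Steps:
y = -1220513
(-4337744 + y)/(-2880779 - 2919386) = (-4337744 - 1220513)/(-2880779 - 2919386) = -5558257/(-5800165) = -5558257*(-1/5800165) = 5558257/5800165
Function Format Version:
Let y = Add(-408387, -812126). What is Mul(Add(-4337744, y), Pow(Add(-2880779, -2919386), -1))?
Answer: Rational(5558257, 5800165) ≈ 0.95829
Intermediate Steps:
y = -1220513
Mul(Add(-4337744, y), Pow(Add(-2880779, -2919386), -1)) = Mul(Add(-4337744, -1220513), Pow(Add(-2880779, -2919386), -1)) = Mul(-5558257, Pow(-5800165, -1)) = Mul(-5558257, Rational(-1, 5800165)) = Rational(5558257, 5800165)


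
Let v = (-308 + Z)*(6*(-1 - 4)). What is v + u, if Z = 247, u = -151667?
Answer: -149837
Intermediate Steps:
v = 1830 (v = (-308 + 247)*(6*(-1 - 4)) = -366*(-5) = -61*(-30) = 1830)
v + u = 1830 - 151667 = -149837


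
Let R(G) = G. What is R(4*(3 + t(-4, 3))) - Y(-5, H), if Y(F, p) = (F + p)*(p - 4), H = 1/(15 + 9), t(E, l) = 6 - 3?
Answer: 2519/576 ≈ 4.3733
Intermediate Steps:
t(E, l) = 3
H = 1/24 ≈ 0.041667
Y(F, p) = (-4 + p)*(F + p) (Y(F, p) = (F + p)*(-4 + p) = (-4 + p)*(F + p))
R(4*(3 + t(-4, 3))) - Y(-5, H) = 4*(3 + 3) - ((1/24)² - 4*(-5) - 4*1/24 - 5*1/24) = 4*6 - (1/576 + 20 - ⅙ - 5/24) = 24 - 1*11305/576 = 24 - 11305/576 = 2519/576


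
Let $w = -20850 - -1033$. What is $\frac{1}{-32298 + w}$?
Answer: $- \frac{1}{52115} \approx -1.9188 \cdot 10^{-5}$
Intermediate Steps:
$w = -19817$ ($w = -20850 + 1033 = -19817$)
$\frac{1}{-32298 + w} = \frac{1}{-32298 - 19817} = \frac{1}{-52115} = - \frac{1}{52115}$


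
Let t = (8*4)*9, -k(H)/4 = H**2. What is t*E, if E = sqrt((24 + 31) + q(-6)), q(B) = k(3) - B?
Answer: 1440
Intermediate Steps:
k(H) = -4*H**2
q(B) = -36 - B (q(B) = -4*3**2 - B = -4*9 - B = -36 - B)
E = 5 (E = sqrt((24 + 31) + (-36 - 1*(-6))) = sqrt(55 + (-36 + 6)) = sqrt(55 - 30) = sqrt(25) = 5)
t = 288 (t = 32*9 = 288)
t*E = 288*5 = 1440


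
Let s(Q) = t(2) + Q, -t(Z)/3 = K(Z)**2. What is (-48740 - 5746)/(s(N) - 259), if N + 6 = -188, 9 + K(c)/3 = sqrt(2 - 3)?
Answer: 15819102/784885 + 2942244*I/784885 ≈ 20.155 + 3.7486*I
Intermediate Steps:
K(c) = -27 + 3*I (K(c) = -27 + 3*sqrt(2 - 3) = -27 + 3*sqrt(-1) = -27 + 3*I)
N = -194 (N = -6 - 188 = -194)
t(Z) = -3*(-27 + 3*I)**2
s(Q) = -2160 + Q + 486*I (s(Q) = (-2160 + 486*I) + Q = -2160 + Q + 486*I)
(-48740 - 5746)/(s(N) - 259) = (-48740 - 5746)/((-2160 - 194 + 486*I) - 259) = -54486/((-2354 + 486*I) - 259) = -54486*(-2613 - 486*I)/7063965 = -6054*(-2613 - 486*I)/784885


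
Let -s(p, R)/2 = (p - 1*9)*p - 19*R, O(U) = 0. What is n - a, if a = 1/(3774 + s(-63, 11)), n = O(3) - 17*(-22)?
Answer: 1825121/4880 ≈ 374.00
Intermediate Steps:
s(p, R) = 38*R - 2*p*(-9 + p) (s(p, R) = -2*((p - 1*9)*p - 19*R) = -2*((p - 9)*p - 19*R) = -2*((-9 + p)*p - 19*R) = -2*(p*(-9 + p) - 19*R) = -2*(-19*R + p*(-9 + p)) = 38*R - 2*p*(-9 + p))
n = 374 (n = 0 - 17*(-22) = 0 + 374 = 374)
a = -1/4880 (a = 1/(3774 + (-2*(-63)² + 18*(-63) + 38*11)) = 1/(3774 + (-2*3969 - 1134 + 418)) = 1/(3774 + (-7938 - 1134 + 418)) = 1/(3774 - 8654) = 1/(-4880) = -1/4880 ≈ -0.00020492)
n - a = 374 - 1*(-1/4880) = 374 + 1/4880 = 1825121/4880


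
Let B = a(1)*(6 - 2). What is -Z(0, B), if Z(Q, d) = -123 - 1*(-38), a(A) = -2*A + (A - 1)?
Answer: 85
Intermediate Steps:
a(A) = -1 - A (a(A) = -2*A + (-1 + A) = -1 - A)
B = -8 (B = (-1 - 1*1)*(6 - 2) = (-1 - 1)*4 = -2*4 = -8)
Z(Q, d) = -85 (Z(Q, d) = -123 + 38 = -85)
-Z(0, B) = -1*(-85) = 85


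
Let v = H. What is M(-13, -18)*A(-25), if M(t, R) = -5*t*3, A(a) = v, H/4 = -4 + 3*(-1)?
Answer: -5460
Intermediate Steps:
H = -28 (H = 4*(-4 + 3*(-1)) = 4*(-4 - 3) = 4*(-7) = -28)
v = -28
A(a) = -28
M(t, R) = -15*t
M(-13, -18)*A(-25) = -15*(-13)*(-28) = 195*(-28) = -5460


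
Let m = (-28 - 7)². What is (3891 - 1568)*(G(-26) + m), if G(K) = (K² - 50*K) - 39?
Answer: 7345326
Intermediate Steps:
G(K) = -39 + K² - 50*K
m = 1225 (m = (-35)² = 1225)
(3891 - 1568)*(G(-26) + m) = (3891 - 1568)*((-39 + (-26)² - 50*(-26)) + 1225) = 2323*((-39 + 676 + 1300) + 1225) = 2323*(1937 + 1225) = 2323*3162 = 7345326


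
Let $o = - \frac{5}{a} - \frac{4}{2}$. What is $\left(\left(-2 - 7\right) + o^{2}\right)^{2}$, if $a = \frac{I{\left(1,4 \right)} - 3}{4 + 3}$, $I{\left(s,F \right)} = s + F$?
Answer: $\frac{2205225}{16} \approx 1.3783 \cdot 10^{5}$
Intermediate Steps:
$I{\left(s,F \right)} = F + s$
$a = \frac{2}{7}$ ($a = \frac{\left(4 + 1\right) - 3}{4 + 3} = \frac{5 - 3}{7} = 2 \cdot \frac{1}{7} = \frac{2}{7} \approx 0.28571$)
$o = - \frac{39}{2}$ ($o = - \frac{5}{\frac{2}{7}} - \frac{4}{2} = \left(-5\right) \frac{7}{2} - 2 = - \frac{35}{2} - 2 = - \frac{39}{2} \approx -19.5$)
$\left(\left(-2 - 7\right) + o^{2}\right)^{2} = \left(\left(-2 - 7\right) + \left(- \frac{39}{2}\right)^{2}\right)^{2} = \left(\left(-2 - 7\right) + \frac{1521}{4}\right)^{2} = \left(-9 + \frac{1521}{4}\right)^{2} = \left(\frac{1485}{4}\right)^{2} = \frac{2205225}{16}$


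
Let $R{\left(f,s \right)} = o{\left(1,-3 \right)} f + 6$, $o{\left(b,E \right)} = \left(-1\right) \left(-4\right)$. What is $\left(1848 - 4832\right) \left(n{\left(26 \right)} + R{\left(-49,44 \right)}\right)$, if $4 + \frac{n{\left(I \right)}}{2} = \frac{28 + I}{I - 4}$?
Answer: $\frac{6338016}{11} \approx 5.7618 \cdot 10^{5}$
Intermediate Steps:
$o{\left(b,E \right)} = 4$
$R{\left(f,s \right)} = 6 + 4 f$ ($R{\left(f,s \right)} = 4 f + 6 = 6 + 4 f$)
$n{\left(I \right)} = -8 + \frac{2 \left(28 + I\right)}{-4 + I}$ ($n{\left(I \right)} = -8 + 2 \frac{28 + I}{I - 4} = -8 + 2 \frac{28 + I}{-4 + I} = -8 + \frac{2 \left(28 + I\right)}{-4 + I}$)
$\left(1848 - 4832\right) \left(n{\left(26 \right)} + R{\left(-49,44 \right)}\right) = \left(1848 - 4832\right) \left(\frac{2 \left(44 - 78\right)}{-4 + 26} + \left(6 + 4 \left(-49\right)\right)\right) = - 2984 \left(\frac{2 \left(44 - 78\right)}{22} + \left(6 - 196\right)\right) = - 2984 \left(2 \cdot \frac{1}{22} \left(-34\right) - 190\right) = - 2984 \left(- \frac{34}{11} - 190\right) = \left(-2984\right) \left(- \frac{2124}{11}\right) = \frac{6338016}{11}$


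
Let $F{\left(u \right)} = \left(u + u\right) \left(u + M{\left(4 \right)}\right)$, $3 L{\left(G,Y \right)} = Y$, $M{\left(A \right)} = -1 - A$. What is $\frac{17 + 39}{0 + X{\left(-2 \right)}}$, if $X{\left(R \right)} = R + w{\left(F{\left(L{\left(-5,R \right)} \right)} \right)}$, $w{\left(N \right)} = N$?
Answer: $\frac{252}{25} \approx 10.08$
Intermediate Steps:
$L{\left(G,Y \right)} = \frac{Y}{3}$
$F{\left(u \right)} = 2 u \left(-5 + u\right)$ ($F{\left(u \right)} = \left(u + u\right) \left(u - 5\right) = 2 u \left(u - 5\right) = 2 u \left(-5 + u\right)$)
$X{\left(R \right)} = R + \frac{2 R \left(-5 + \frac{R}{3}\right)}{3}$ ($X{\left(R \right)} = R + 2 \frac{R}{3} \left(-5 + \frac{R}{3}\right) = R + \frac{2 R \left(-5 + \frac{R}{3}\right)}{3}$)
$\frac{17 + 39}{0 + X{\left(-2 \right)}} = \frac{17 + 39}{0 + \frac{1}{9} \left(-2\right) \left(-21 + 2 \left(-2\right)\right)} = \frac{56}{0 + \frac{1}{9} \left(-2\right) \left(-21 - 4\right)} = \frac{56}{0 + \frac{1}{9} \left(-2\right) \left(-25\right)} = \frac{56}{0 + \frac{50}{9}} = \frac{56}{\frac{50}{9}} = 56 \cdot \frac{9}{50} = \frac{252}{25}$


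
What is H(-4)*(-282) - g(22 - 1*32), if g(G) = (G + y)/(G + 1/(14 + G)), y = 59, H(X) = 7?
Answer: -76790/39 ≈ -1969.0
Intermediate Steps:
g(G) = (59 + G)/(G + 1/(14 + G)) (g(G) = (G + 59)/(G + 1/(14 + G)) = (59 + G)/(G + 1/(14 + G)))
H(-4)*(-282) - g(22 - 1*32) = 7*(-282) - (826 + (22 - 1*32)² + 73*(22 - 1*32))/(1 + (22 - 1*32)² + 14*(22 - 1*32)) = -1974 - (826 + (22 - 32)² + 73*(22 - 32))/(1 + (22 - 32)² + 14*(22 - 32)) = -1974 - (826 + (-10)² + 73*(-10))/(1 + (-10)² + 14*(-10)) = -1974 - (826 + 100 - 730)/(1 + 100 - 140) = -1974 - 196/(-39) = -1974 - (-1)*196/39 = -1974 - 1*(-196/39) = -1974 + 196/39 = -76790/39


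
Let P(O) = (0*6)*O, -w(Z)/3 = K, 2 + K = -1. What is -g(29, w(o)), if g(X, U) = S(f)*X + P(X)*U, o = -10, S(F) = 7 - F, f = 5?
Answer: -58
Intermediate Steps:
K = -3 (K = -2 - 1 = -3)
w(Z) = 9 (w(Z) = -3*(-3) = 9)
P(O) = 0 (P(O) = 0*O = 0)
g(X, U) = 2*X (g(X, U) = (7 - 1*5)*X + 0*U = (7 - 5)*X + 0 = 2*X + 0 = 2*X)
-g(29, w(o)) = -2*29 = -1*58 = -58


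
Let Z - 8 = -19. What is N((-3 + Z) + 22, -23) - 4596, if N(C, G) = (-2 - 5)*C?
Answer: -4652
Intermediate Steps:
Z = -11 (Z = 8 - 19 = -11)
N(C, G) = -7*C
N((-3 + Z) + 22, -23) - 4596 = -7*((-3 - 11) + 22) - 4596 = -7*(-14 + 22) - 4596 = -7*8 - 4596 = -56 - 4596 = -4652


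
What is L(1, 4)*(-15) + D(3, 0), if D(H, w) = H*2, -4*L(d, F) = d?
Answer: 39/4 ≈ 9.7500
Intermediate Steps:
L(d, F) = -d/4
D(H, w) = 2*H
L(1, 4)*(-15) + D(3, 0) = -1/4*1*(-15) + 2*3 = -1/4*(-15) + 6 = 15/4 + 6 = 39/4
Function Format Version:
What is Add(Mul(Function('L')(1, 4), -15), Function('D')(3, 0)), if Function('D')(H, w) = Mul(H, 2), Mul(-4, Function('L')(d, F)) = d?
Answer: Rational(39, 4) ≈ 9.7500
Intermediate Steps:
Function('L')(d, F) = Mul(Rational(-1, 4), d)
Function('D')(H, w) = Mul(2, H)
Add(Mul(Function('L')(1, 4), -15), Function('D')(3, 0)) = Add(Mul(Mul(Rational(-1, 4), 1), -15), Mul(2, 3)) = Add(Mul(Rational(-1, 4), -15), 6) = Add(Rational(15, 4), 6) = Rational(39, 4)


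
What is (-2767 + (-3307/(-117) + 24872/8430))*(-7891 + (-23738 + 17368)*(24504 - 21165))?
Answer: 736067570658452/12645 ≈ 5.8210e+10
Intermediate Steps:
(-2767 + (-3307/(-117) + 24872/8430))*(-7891 + (-23738 + 17368)*(24504 - 21165)) = (-2767 + (-3307*(-1/117) + 24872*(1/8430)))*(-7891 - 6370*3339) = (-2767 + (3307/117 + 12436/4215))*(-7891 - 21269430) = (-2767 + 5131339/164385)*(-21277321) = -449721956/164385*(-21277321) = 736067570658452/12645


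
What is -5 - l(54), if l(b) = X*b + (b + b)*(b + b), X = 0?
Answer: -11669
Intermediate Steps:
l(b) = 4*b**2 (l(b) = 0*b + (b + b)*(b + b) = 0 + (2*b)*(2*b) = 0 + 4*b**2 = 4*b**2)
-5 - l(54) = -5 - 4*54**2 = -5 - 4*2916 = -5 - 1*11664 = -5 - 11664 = -11669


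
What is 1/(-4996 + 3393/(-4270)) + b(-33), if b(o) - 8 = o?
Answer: -533412095/21336313 ≈ -25.000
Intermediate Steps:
b(o) = 8 + o
1/(-4996 + 3393/(-4270)) + b(-33) = 1/(-4996 + 3393/(-4270)) + (8 - 33) = 1/(-4996 + 3393*(-1/4270)) - 25 = 1/(-4996 - 3393/4270) - 25 = 1/(-21336313/4270) - 25 = -4270/21336313 - 25 = -533412095/21336313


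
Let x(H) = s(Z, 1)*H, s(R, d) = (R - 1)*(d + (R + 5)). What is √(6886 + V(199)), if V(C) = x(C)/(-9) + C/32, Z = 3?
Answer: √415630/8 ≈ 80.587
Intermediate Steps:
s(R, d) = (-1 + R)*(5 + R + d) (s(R, d) = (-1 + R)*(d + (5 + R)) = (-1 + R)*(5 + R + d))
x(H) = 18*H (x(H) = (-5 + 3² - 1*1 + 4*3 + 3*1)*H = (-5 + 9 - 1 + 12 + 3)*H = 18*H)
V(C) = -63*C/32 (V(C) = (18*C)/(-9) + C/32 = (18*C)*(-⅑) + C*(1/32) = -2*C + C/32 = -63*C/32)
√(6886 + V(199)) = √(6886 - 63/32*199) = √(6886 - 12537/32) = √(207815/32) = √415630/8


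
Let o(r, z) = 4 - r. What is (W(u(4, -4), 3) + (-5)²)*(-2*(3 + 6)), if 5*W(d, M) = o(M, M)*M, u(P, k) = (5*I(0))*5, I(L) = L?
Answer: -2304/5 ≈ -460.80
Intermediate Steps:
u(P, k) = 0 (u(P, k) = (5*0)*5 = 0*5 = 0)
W(d, M) = M*(4 - M)/5 (W(d, M) = ((4 - M)*M)/5 = (M*(4 - M))/5 = M*(4 - M)/5)
(W(u(4, -4), 3) + (-5)²)*(-2*(3 + 6)) = ((⅕)*3*(4 - 1*3) + (-5)²)*(-2*(3 + 6)) = ((⅕)*3*(4 - 3) + 25)*(-2*9) = ((⅕)*3*1 + 25)*(-18) = (⅗ + 25)*(-18) = (128/5)*(-18) = -2304/5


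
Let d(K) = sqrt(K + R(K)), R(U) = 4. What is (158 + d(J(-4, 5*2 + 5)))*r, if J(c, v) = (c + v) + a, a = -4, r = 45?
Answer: 7110 + 45*sqrt(11) ≈ 7259.3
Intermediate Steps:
J(c, v) = -4 + c + v (J(c, v) = (c + v) - 4 = -4 + c + v)
d(K) = sqrt(4 + K) (d(K) = sqrt(K + 4) = sqrt(4 + K))
(158 + d(J(-4, 5*2 + 5)))*r = (158 + sqrt(4 + (-4 - 4 + (5*2 + 5))))*45 = (158 + sqrt(4 + (-4 - 4 + (10 + 5))))*45 = (158 + sqrt(4 + (-4 - 4 + 15)))*45 = (158 + sqrt(4 + 7))*45 = (158 + sqrt(11))*45 = 7110 + 45*sqrt(11)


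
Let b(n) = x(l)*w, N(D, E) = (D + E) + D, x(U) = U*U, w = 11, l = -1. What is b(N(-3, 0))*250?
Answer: 2750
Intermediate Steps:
x(U) = U**2
N(D, E) = E + 2*D
b(n) = 11 (b(n) = (-1)**2*11 = 1*11 = 11)
b(N(-3, 0))*250 = 11*250 = 2750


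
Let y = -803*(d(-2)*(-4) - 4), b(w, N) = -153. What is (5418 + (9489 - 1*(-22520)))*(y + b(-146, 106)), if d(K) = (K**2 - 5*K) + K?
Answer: 1557075481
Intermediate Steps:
d(K) = K**2 - 4*K
y = 41756 (y = -803*(-2*(-4 - 2)*(-4) - 4) = -803*(-2*(-6)*(-4) - 4) = -803*(12*(-4) - 4) = -803*(-48 - 4) = -803*(-52) = 41756)
(5418 + (9489 - 1*(-22520)))*(y + b(-146, 106)) = (5418 + (9489 - 1*(-22520)))*(41756 - 153) = (5418 + (9489 + 22520))*41603 = (5418 + 32009)*41603 = 37427*41603 = 1557075481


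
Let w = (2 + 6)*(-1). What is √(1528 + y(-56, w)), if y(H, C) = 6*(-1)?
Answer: √1522 ≈ 39.013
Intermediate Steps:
w = -8 (w = 8*(-1) = -8)
y(H, C) = -6
√(1528 + y(-56, w)) = √(1528 - 6) = √1522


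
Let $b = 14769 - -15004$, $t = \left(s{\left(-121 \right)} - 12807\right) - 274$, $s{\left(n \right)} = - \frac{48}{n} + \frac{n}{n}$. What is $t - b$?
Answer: $- \frac{5185165}{121} \approx -42853.0$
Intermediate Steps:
$s{\left(n \right)} = 1 - \frac{48}{n}$ ($s{\left(n \right)} = - \frac{48}{n} + 1 = 1 - \frac{48}{n}$)
$t = - \frac{1582632}{121}$ ($t = \left(\frac{-48 - 121}{-121} - 12807\right) - 274 = \left(\left(- \frac{1}{121}\right) \left(-169\right) - 12807\right) - 274 = \left(\frac{169}{121} - 12807\right) - 274 = - \frac{1549478}{121} - 274 = - \frac{1582632}{121} \approx -13080.0$)
$b = 29773$ ($b = 14769 + 15004 = 29773$)
$t - b = - \frac{1582632}{121} - 29773 = - \frac{5185165}{121}$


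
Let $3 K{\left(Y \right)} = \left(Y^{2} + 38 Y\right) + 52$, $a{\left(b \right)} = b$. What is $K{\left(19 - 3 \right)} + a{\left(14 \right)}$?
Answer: $\frac{958}{3} \approx 319.33$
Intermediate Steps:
$K{\left(Y \right)} = \frac{52}{3} + \frac{Y^{2}}{3} + \frac{38 Y}{3}$ ($K{\left(Y \right)} = \frac{\left(Y^{2} + 38 Y\right) + 52}{3} = \frac{52 + Y^{2} + 38 Y}{3} = \frac{52}{3} + \frac{Y^{2}}{3} + \frac{38 Y}{3}$)
$K{\left(19 - 3 \right)} + a{\left(14 \right)} = \left(\frac{52}{3} + \frac{\left(19 - 3\right)^{2}}{3} + \frac{38 \left(19 - 3\right)}{3}\right) + 14 = \left(\frac{52}{3} + \frac{16^{2}}{3} + \frac{38}{3} \cdot 16\right) + 14 = \left(\frac{52}{3} + \frac{1}{3} \cdot 256 + \frac{608}{3}\right) + 14 = \left(\frac{52}{3} + \frac{256}{3} + \frac{608}{3}\right) + 14 = \frac{916}{3} + 14 = \frac{958}{3}$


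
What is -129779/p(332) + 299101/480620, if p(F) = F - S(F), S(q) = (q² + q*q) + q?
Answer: 32077650057/26487929440 ≈ 1.2110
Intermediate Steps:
S(q) = q + 2*q² (S(q) = (q² + q²) + q = 2*q² + q = q + 2*q²)
p(F) = F - F*(1 + 2*F)
-129779/p(332) + 299101/480620 = -129779/((-2*332²)) + 299101/480620 = -129779/((-2*110224)) + 299101*(1/480620) = -129779/(-220448) + 299101/480620 = -129779*(-1/220448) + 299101/480620 = 129779/220448 + 299101/480620 = 32077650057/26487929440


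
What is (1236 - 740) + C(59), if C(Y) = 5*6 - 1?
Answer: 525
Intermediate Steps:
C(Y) = 29 (C(Y) = 30 - 1 = 29)
(1236 - 740) + C(59) = (1236 - 740) + 29 = 496 + 29 = 525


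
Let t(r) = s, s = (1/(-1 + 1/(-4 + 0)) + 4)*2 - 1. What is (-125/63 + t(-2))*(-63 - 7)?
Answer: -2152/9 ≈ -239.11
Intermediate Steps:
s = 27/5 (s = (1/(-1 + 1/(-4)) + 4)*2 - 1 = (1/(-1 - 1/4) + 4)*2 - 1 = (1/(-5/4) + 4)*2 - 1 = (-4/5 + 4)*2 - 1 = (16/5)*2 - 1 = 32/5 - 1 = 27/5 ≈ 5.4000)
t(r) = 27/5
(-125/63 + t(-2))*(-63 - 7) = (-125/63 + 27/5)*(-63 - 7) = (-125*1/63 + 27/5)*(-70) = (-125/63 + 27/5)*(-70) = (1076/315)*(-70) = -2152/9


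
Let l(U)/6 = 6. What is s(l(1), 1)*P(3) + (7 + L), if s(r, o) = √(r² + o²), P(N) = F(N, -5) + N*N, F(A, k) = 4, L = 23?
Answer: 30 + 13*√1297 ≈ 498.18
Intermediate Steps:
l(U) = 36 (l(U) = 6*6 = 36)
P(N) = 4 + N² (P(N) = 4 + N*N = 4 + N²)
s(r, o) = √(o² + r²)
s(l(1), 1)*P(3) + (7 + L) = √(1² + 36²)*(4 + 3²) + (7 + 23) = √(1 + 1296)*(4 + 9) + 30 = √1297*13 + 30 = 13*√1297 + 30 = 30 + 13*√1297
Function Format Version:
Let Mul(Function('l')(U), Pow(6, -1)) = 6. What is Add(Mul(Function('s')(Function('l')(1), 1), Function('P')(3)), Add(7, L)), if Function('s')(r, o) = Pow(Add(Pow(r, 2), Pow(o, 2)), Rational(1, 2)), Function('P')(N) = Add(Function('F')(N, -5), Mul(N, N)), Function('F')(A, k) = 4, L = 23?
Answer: Add(30, Mul(13, Pow(1297, Rational(1, 2)))) ≈ 498.18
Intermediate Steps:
Function('l')(U) = 36 (Function('l')(U) = Mul(6, 6) = 36)
Function('P')(N) = Add(4, Pow(N, 2)) (Function('P')(N) = Add(4, Mul(N, N)) = Add(4, Pow(N, 2)))
Function('s')(r, o) = Pow(Add(Pow(o, 2), Pow(r, 2)), Rational(1, 2))
Add(Mul(Function('s')(Function('l')(1), 1), Function('P')(3)), Add(7, L)) = Add(Mul(Pow(Add(Pow(1, 2), Pow(36, 2)), Rational(1, 2)), Add(4, Pow(3, 2))), Add(7, 23)) = Add(Mul(Pow(Add(1, 1296), Rational(1, 2)), Add(4, 9)), 30) = Add(Mul(Pow(1297, Rational(1, 2)), 13), 30) = Add(Mul(13, Pow(1297, Rational(1, 2))), 30) = Add(30, Mul(13, Pow(1297, Rational(1, 2))))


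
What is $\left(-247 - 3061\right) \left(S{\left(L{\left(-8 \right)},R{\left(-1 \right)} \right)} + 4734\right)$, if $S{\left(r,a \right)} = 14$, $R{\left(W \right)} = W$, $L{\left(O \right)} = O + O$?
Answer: $-15706384$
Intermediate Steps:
$L{\left(O \right)} = 2 O$
$\left(-247 - 3061\right) \left(S{\left(L{\left(-8 \right)},R{\left(-1 \right)} \right)} + 4734\right) = \left(-247 - 3061\right) \left(14 + 4734\right) = \left(-3308\right) 4748 = -15706384$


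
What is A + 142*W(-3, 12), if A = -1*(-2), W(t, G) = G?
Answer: 1706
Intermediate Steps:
A = 2
A + 142*W(-3, 12) = 2 + 142*12 = 2 + 1704 = 1706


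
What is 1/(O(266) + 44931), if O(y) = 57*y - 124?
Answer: 1/59969 ≈ 1.6675e-5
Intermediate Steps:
O(y) = -124 + 57*y
1/(O(266) + 44931) = 1/((-124 + 57*266) + 44931) = 1/((-124 + 15162) + 44931) = 1/(15038 + 44931) = 1/59969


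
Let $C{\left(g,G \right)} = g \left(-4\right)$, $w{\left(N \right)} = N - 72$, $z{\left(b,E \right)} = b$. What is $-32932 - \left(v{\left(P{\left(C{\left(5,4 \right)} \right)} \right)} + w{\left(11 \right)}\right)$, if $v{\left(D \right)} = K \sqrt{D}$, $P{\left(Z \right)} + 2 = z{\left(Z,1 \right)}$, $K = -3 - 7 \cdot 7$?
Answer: $-32871 + 52 i \sqrt{22} \approx -32871.0 + 243.9 i$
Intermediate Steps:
$w{\left(N \right)} = -72 + N$ ($w{\left(N \right)} = N - 72 = -72 + N$)
$K = -52$ ($K = -3 - 49 = -52$)
$C{\left(g,G \right)} = - 4 g$
$P{\left(Z \right)} = -2 + Z$
$v{\left(D \right)} = - 52 \sqrt{D}$
$-32932 - \left(v{\left(P{\left(C{\left(5,4 \right)} \right)} \right)} + w{\left(11 \right)}\right) = -32932 - \left(- 52 \sqrt{-2 - 20} + \left(-72 + 11\right)\right) = -32932 - \left(- 52 \sqrt{-2 - 20} - 61\right) = -32932 - \left(- 52 \sqrt{-22} - 61\right) = -32932 - \left(- 52 i \sqrt{22} - 61\right) = -32932 - \left(-61 - 52 i \sqrt{22}\right) = -32932 + \left(61 + 52 i \sqrt{22}\right) = -32871 + 52 i \sqrt{22}$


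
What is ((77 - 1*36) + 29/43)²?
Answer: 3211264/1849 ≈ 1736.8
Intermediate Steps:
((77 - 1*36) + 29/43)² = ((77 - 36) + 29*(1/43))² = (41 + 29/43)² = (1792/43)² = 3211264/1849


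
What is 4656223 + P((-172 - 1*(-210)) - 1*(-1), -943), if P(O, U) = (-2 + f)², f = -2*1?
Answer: 4656239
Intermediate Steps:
f = -2
P(O, U) = 16 (P(O, U) = (-2 - 2)² = (-4)² = 16)
4656223 + P((-172 - 1*(-210)) - 1*(-1), -943) = 4656223 + 16 = 4656239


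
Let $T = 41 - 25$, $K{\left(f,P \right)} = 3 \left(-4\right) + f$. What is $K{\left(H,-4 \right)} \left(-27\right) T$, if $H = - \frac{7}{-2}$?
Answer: $3672$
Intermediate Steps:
$H = \frac{7}{2}$ ($H = \left(-7\right) \left(- \frac{1}{2}\right) = \frac{7}{2} \approx 3.5$)
$K{\left(f,P \right)} = -12 + f$
$T = 16$ ($T = 41 - 25 = 16$)
$K{\left(H,-4 \right)} \left(-27\right) T = \left(-12 + \frac{7}{2}\right) \left(-27\right) 16 = \left(- \frac{17}{2}\right) \left(-27\right) 16 = \frac{459}{2} \cdot 16 = 3672$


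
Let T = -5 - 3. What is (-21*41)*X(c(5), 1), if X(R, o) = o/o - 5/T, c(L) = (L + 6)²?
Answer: -11193/8 ≈ -1399.1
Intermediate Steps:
c(L) = (6 + L)²
T = -8
X(R, o) = 13/8 (X(R, o) = o/o - 5/(-8) = 1 - 5*(-⅛) = 1 + 5/8 = 13/8)
(-21*41)*X(c(5), 1) = -21*41*(13/8) = -861*13/8 = -11193/8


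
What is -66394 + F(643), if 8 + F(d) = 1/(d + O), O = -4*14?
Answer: -38977973/587 ≈ -66402.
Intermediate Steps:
O = -56
F(d) = -8 + 1/(-56 + d) (F(d) = -8 + 1/(d - 56) = -8 + 1/(-56 + d))
-66394 + F(643) = -66394 + (449 - 8*643)/(-56 + 643) = -66394 + (449 - 5144)/587 = -66394 + (1/587)*(-4695) = -66394 - 4695/587 = -38977973/587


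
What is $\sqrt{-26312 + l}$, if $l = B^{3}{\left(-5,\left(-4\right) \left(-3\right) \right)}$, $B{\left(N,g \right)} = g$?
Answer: $2 i \sqrt{6146} \approx 156.79 i$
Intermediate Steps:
$l = 1728$ ($l = \left(\left(-4\right) \left(-3\right)\right)^{3} = 12^{3} = 1728$)
$\sqrt{-26312 + l} = \sqrt{-26312 + 1728} = \sqrt{-24584} = 2 i \sqrt{6146}$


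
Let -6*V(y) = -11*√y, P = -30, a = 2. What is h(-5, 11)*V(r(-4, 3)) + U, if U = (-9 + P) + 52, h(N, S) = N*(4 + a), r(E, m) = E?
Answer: 13 - 110*I ≈ 13.0 - 110.0*I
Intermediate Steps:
h(N, S) = 6*N (h(N, S) = N*(4 + 2) = N*6 = 6*N)
U = 13 (U = (-9 - 30) + 52 = -39 + 52 = 13)
V(y) = 11*√y/6 (V(y) = -(-11)*√y/6 = 11*√y/6)
h(-5, 11)*V(r(-4, 3)) + U = (6*(-5))*(11*√(-4)/6) + 13 = -55*2*I + 13 = -110*I + 13 = 13 - 110*I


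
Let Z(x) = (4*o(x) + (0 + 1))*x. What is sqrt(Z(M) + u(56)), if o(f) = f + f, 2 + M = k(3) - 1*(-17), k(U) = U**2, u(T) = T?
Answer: 4*sqrt(293) ≈ 68.469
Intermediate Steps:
M = 24 (M = -2 + (3**2 - 1*(-17)) = -2 + (9 + 17) = -2 + 26 = 24)
o(f) = 2*f
Z(x) = x*(1 + 8*x) (Z(x) = (4*(2*x) + (0 + 1))*x = (8*x + 1)*x = (1 + 8*x)*x = x*(1 + 8*x))
sqrt(Z(M) + u(56)) = sqrt(24*(1 + 8*24) + 56) = sqrt(24*(1 + 192) + 56) = sqrt(24*193 + 56) = sqrt(4632 + 56) = sqrt(4688) = 4*sqrt(293)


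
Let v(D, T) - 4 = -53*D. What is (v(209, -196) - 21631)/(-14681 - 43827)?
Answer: 8176/14627 ≈ 0.55897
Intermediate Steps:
v(D, T) = 4 - 53*D
(v(209, -196) - 21631)/(-14681 - 43827) = ((4 - 53*209) - 21631)/(-14681 - 43827) = ((4 - 11077) - 21631)/(-58508) = (-11073 - 21631)*(-1/58508) = -32704*(-1/58508) = 8176/14627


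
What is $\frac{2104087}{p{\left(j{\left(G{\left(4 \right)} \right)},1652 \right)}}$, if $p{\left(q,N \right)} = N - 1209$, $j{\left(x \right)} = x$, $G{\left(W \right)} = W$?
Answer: $\frac{2104087}{443} \approx 4749.6$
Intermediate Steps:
$p{\left(q,N \right)} = -1209 + N$ ($p{\left(q,N \right)} = N - 1209 = -1209 + N$)
$\frac{2104087}{p{\left(j{\left(G{\left(4 \right)} \right)},1652 \right)}} = \frac{2104087}{-1209 + 1652} = \frac{2104087}{443}$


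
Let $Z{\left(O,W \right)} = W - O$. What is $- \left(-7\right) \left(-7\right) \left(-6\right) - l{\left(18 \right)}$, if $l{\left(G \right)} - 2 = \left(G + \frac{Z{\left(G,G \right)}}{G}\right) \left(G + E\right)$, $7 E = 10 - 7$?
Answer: $- \frac{278}{7} \approx -39.714$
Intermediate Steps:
$E = \frac{3}{7}$ ($E = \frac{10 - 7}{7} = \frac{1}{7} \cdot 3 = \frac{3}{7} \approx 0.42857$)
$l{\left(G \right)} = 2 + G \left(\frac{3}{7} + G\right)$ ($l{\left(G \right)} = 2 + \left(G + \frac{G - G}{G}\right) \left(G + \frac{3}{7}\right) = 2 + \left(G + \frac{0}{G}\right) \left(\frac{3}{7} + G\right) = 2 + \left(G + 0\right) \left(\frac{3}{7} + G\right) = 2 + G \left(\frac{3}{7} + G\right)$)
$- \left(-7\right) \left(-7\right) \left(-6\right) - l{\left(18 \right)} = - \left(-7\right) \left(-7\right) \left(-6\right) - \left(2 + 18^{2} + \frac{3}{7} \cdot 18\right) = - 49 \left(-6\right) - \left(2 + 324 + \frac{54}{7}\right) = \left(-1\right) \left(-294\right) - \frac{2336}{7} = 294 - \frac{2336}{7} = - \frac{278}{7}$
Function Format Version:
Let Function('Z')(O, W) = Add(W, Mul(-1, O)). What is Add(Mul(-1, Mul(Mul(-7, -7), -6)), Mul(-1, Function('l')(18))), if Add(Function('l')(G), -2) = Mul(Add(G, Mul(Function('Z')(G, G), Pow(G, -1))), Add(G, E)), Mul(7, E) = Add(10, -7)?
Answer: Rational(-278, 7) ≈ -39.714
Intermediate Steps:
E = Rational(3, 7) (E = Mul(Rational(1, 7), Add(10, -7)) = Mul(Rational(1, 7), 3) = Rational(3, 7) ≈ 0.42857)
Function('l')(G) = Add(2, Mul(G, Add(Rational(3, 7), G))) (Function('l')(G) = Add(2, Mul(Add(G, Mul(Add(G, Mul(-1, G)), Pow(G, -1))), Add(G, Rational(3, 7)))) = Add(2, Mul(Add(G, Mul(0, Pow(G, -1))), Add(Rational(3, 7), G))) = Add(2, Mul(Add(G, 0), Add(Rational(3, 7), G))) = Add(2, Mul(G, Add(Rational(3, 7), G))))
Add(Mul(-1, Mul(Mul(-7, -7), -6)), Mul(-1, Function('l')(18))) = Add(Mul(-1, Mul(Mul(-7, -7), -6)), Mul(-1, Add(2, Pow(18, 2), Mul(Rational(3, 7), 18)))) = Add(Mul(-1, Mul(49, -6)), Mul(-1, Add(2, 324, Rational(54, 7)))) = Add(Mul(-1, -294), Mul(-1, Rational(2336, 7))) = Add(294, Rational(-2336, 7)) = Rational(-278, 7)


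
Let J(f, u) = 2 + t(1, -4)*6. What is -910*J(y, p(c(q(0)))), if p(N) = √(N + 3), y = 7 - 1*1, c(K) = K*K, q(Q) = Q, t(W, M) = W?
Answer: -7280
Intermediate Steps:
c(K) = K²
y = 6 (y = 7 - 1 = 6)
p(N) = √(3 + N)
J(f, u) = 8 (J(f, u) = 2 + 1*6 = 2 + 6 = 8)
-910*J(y, p(c(q(0)))) = -910*8 = -7280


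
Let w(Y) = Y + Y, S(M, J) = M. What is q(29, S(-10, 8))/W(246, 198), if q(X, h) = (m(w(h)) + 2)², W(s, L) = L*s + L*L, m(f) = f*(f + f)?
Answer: 160801/21978 ≈ 7.3165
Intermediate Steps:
w(Y) = 2*Y
m(f) = 2*f² (m(f) = f*(2*f) = 2*f²)
W(s, L) = L² + L*s (W(s, L) = L*s + L² = L² + L*s)
q(X, h) = (2 + 8*h²)² (q(X, h) = (2*(2*h)² + 2)² = (2*(4*h²) + 2)² = (8*h² + 2)² = (2 + 8*h²)²)
q(29, S(-10, 8))/W(246, 198) = (4*(1 + 4*(-10)²)²)/((198*(198 + 246))) = (4*(1 + 4*100)²)/((198*444)) = (4*(1 + 400)²)/87912 = (4*401²)*(1/87912) = (4*160801)*(1/87912) = 643204*(1/87912) = 160801/21978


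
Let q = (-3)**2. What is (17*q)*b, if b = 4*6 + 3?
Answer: 4131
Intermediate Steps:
q = 9
b = 27 (b = 24 + 3 = 27)
(17*q)*b = (17*9)*27 = 153*27 = 4131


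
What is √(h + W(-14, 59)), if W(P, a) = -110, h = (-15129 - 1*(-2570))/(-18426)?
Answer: I*√37115510226/18426 ≈ 10.456*I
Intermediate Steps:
h = 12559/18426 (h = (-15129 + 2570)*(-1/18426) = -12559*(-1/18426) = 12559/18426 ≈ 0.68159)
√(h + W(-14, 59)) = √(12559/18426 - 110) = √(-2014301/18426) = I*√37115510226/18426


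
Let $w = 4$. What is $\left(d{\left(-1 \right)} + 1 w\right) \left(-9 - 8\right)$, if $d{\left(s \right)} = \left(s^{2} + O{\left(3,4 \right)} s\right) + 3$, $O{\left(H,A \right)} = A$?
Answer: $-68$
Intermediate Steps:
$d{\left(s \right)} = 3 + s^{2} + 4 s$ ($d{\left(s \right)} = \left(s^{2} + 4 s\right) + 3 = 3 + s^{2} + 4 s$)
$\left(d{\left(-1 \right)} + 1 w\right) \left(-9 - 8\right) = \left(\left(3 + \left(-1\right)^{2} + 4 \left(-1\right)\right) + 1 \cdot 4\right) \left(-9 - 8\right) = \left(\left(3 + 1 - 4\right) + 4\right) \left(-9 - 8\right) = \left(0 + 4\right) \left(-17\right) = 4 \left(-17\right) = -68$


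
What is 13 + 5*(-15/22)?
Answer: 211/22 ≈ 9.5909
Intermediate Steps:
13 + 5*(-15/22) = 13 - 75/22 = 211/22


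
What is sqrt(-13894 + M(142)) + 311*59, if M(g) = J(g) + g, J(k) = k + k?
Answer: 18349 + 2*I*sqrt(3367) ≈ 18349.0 + 116.05*I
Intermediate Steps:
J(k) = 2*k
M(g) = 3*g (M(g) = 2*g + g = 3*g)
sqrt(-13894 + M(142)) + 311*59 = sqrt(-13894 + 3*142) + 311*59 = sqrt(-13894 + 426) + 18349 = sqrt(-13468) + 18349 = 2*I*sqrt(3367) + 18349 = 18349 + 2*I*sqrt(3367)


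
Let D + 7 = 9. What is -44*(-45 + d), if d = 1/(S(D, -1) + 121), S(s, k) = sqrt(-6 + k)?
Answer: 7249429/3662 + 11*I*sqrt(7)/3662 ≈ 1979.6 + 0.0079474*I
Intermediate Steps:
D = 2 (D = -7 + 9 = 2)
d = 1/(121 + I*sqrt(7)) (d = 1/(sqrt(-6 - 1) + 121) = 1/(sqrt(-7) + 121) = 1/(I*sqrt(7) + 121) = 1/(121 + I*sqrt(7)) ≈ 0.0082605 - 0.0001806*I)
-44*(-45 + d) = -44*(-45 + (121/14648 - I*sqrt(7)/14648)) = -44*(-659039/14648 - I*sqrt(7)/14648) = 7249429/3662 + 11*I*sqrt(7)/3662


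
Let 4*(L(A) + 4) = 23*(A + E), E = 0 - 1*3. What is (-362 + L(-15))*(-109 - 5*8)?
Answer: 139911/2 ≈ 69956.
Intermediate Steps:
E = -3 (E = 0 - 3 = -3)
L(A) = -85/4 + 23*A/4 (L(A) = -4 + (23*(A - 3))/4 = -4 + (23*(-3 + A))/4 = -4 + (-69 + 23*A)/4 = -4 + (-69/4 + 23*A/4) = -85/4 + 23*A/4)
(-362 + L(-15))*(-109 - 5*8) = (-362 + (-85/4 + (23/4)*(-15)))*(-109 - 5*8) = (-362 + (-85/4 - 345/4))*(-109 - 40) = (-362 - 215/2)*(-149) = -939/2*(-149) = 139911/2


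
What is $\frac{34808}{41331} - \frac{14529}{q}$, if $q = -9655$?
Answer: $\frac{936569339}{399050805} \approx 2.347$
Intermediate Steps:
$\frac{34808}{41331} - \frac{14529}{q} = \frac{34808}{41331} - \frac{14529}{-9655} = 34808 \cdot \frac{1}{41331} - - \frac{14529}{9655} = \frac{34808}{41331} + \frac{14529}{9655} = \frac{936569339}{399050805}$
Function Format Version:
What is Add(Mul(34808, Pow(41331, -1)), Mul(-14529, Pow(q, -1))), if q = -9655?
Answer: Rational(936569339, 399050805) ≈ 2.3470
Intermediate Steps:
Add(Mul(34808, Pow(41331, -1)), Mul(-14529, Pow(q, -1))) = Add(Mul(34808, Pow(41331, -1)), Mul(-14529, Pow(-9655, -1))) = Add(Mul(34808, Rational(1, 41331)), Mul(-14529, Rational(-1, 9655))) = Add(Rational(34808, 41331), Rational(14529, 9655)) = Rational(936569339, 399050805)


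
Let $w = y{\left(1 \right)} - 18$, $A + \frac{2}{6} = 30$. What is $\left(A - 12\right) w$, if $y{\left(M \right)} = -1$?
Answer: $- \frac{1007}{3} \approx -335.67$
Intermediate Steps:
$A = \frac{89}{3}$ ($A = - \frac{1}{3} + 30 = \frac{89}{3} \approx 29.667$)
$w = -19$ ($w = -1 - 18 = -19$)
$\left(A - 12\right) w = \left(\frac{89}{3} - 12\right) \left(-19\right) = \frac{53}{3} \left(-19\right) = - \frac{1007}{3}$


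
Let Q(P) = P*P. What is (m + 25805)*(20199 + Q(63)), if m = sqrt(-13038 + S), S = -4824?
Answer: 623655240 + 24168*I*sqrt(17862) ≈ 6.2365e+8 + 3.23e+6*I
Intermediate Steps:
m = I*sqrt(17862) (m = sqrt(-13038 - 4824) = sqrt(-17862) = I*sqrt(17862) ≈ 133.65*I)
Q(P) = P**2
(m + 25805)*(20199 + Q(63)) = (I*sqrt(17862) + 25805)*(20199 + 63**2) = (25805 + I*sqrt(17862))*(20199 + 3969) = (25805 + I*sqrt(17862))*24168 = 623655240 + 24168*I*sqrt(17862)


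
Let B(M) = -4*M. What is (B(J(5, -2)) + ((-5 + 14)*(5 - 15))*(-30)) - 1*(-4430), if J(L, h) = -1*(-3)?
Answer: 7118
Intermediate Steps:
J(L, h) = 3
(B(J(5, -2)) + ((-5 + 14)*(5 - 15))*(-30)) - 1*(-4430) = (-4*3 + ((-5 + 14)*(5 - 15))*(-30)) - 1*(-4430) = (-12 + (9*(-10))*(-30)) + 4430 = (-12 - 90*(-30)) + 4430 = (-12 + 2700) + 4430 = 2688 + 4430 = 7118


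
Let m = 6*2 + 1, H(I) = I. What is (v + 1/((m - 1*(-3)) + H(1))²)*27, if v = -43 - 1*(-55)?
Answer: 93663/289 ≈ 324.09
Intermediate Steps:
v = 12 (v = -43 + 55 = 12)
m = 13 (m = 12 + 1 = 13)
(v + 1/((m - 1*(-3)) + H(1))²)*27 = (12 + 1/((13 - 1*(-3)) + 1)²)*27 = (12 + 1/((13 + 3) + 1)²)*27 = (12 + 1/(16 + 1)²)*27 = (12 + 1/17²)*27 = (12 + 1/289)*27 = (3469/289)*27 = 93663/289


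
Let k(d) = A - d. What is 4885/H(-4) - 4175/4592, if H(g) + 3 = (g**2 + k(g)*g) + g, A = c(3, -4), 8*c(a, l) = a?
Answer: -44934815/78064 ≈ -575.62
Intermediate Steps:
c(a, l) = a/8
A = 3/8 (A = (1/8)*3 = 3/8 ≈ 0.37500)
k(d) = 3/8 - d
H(g) = -3 + g + g**2 + g*(3/8 - g) (H(g) = -3 + ((g**2 + (3/8 - g)*g) + g) = -3 + ((g**2 + g*(3/8 - g)) + g) = -3 + (g + g**2 + g*(3/8 - g)) = -3 + g + g**2 + g*(3/8 - g))
4885/H(-4) - 4175/4592 = 4885/(-3 + (11/8)*(-4)) - 4175/4592 = 4885/(-3 - 11/2) - 4175*1/4592 = 4885/(-17/2) - 4175/4592 = 4885*(-2/17) - 4175/4592 = -9770/17 - 4175/4592 = -44934815/78064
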